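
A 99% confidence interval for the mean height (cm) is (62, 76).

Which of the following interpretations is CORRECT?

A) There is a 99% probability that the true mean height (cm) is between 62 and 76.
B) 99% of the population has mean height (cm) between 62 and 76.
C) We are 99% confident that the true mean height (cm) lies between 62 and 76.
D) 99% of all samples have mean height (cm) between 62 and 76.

A confidence interval represents our confidence in the procedure, not a probability statement about the parameter.

Key concept: If we repeated this sampling process many times and computed a 99% CI each time, about 99% of those intervals would contain the true population parameter.

For this specific interval (62, 76):
- Midpoint (point estimate): 69
- Margin of error: 7

The correct interpretation is the one stating confidence that the true parameter lies in the interval — option C.

C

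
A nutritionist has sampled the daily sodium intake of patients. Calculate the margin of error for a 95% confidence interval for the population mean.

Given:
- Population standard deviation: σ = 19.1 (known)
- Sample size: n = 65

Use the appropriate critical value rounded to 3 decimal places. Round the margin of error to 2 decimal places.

The population standard deviation σ is known, so use the z-interval margin of error formula.

For 95% confidence, z* = 1.96 (from standard normal table)

Margin of error formula for z-interval: E = z* × σ/√n

E = 1.96 × 19.1/√65
  = 1.96 × 2.369063
  = 4.6434

Rounded to 2 decimal places:

4.64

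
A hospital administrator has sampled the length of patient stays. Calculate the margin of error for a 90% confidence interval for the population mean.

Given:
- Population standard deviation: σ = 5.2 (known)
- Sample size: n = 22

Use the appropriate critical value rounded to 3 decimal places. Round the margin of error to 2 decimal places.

The population standard deviation σ is known, so use the z-interval margin of error formula.

For 90% confidence, z* = 1.645 (from standard normal table)

Margin of error formula for z-interval: E = z* × σ/√n

E = 1.645 × 5.2/√22
  = 1.645 × 1.108644
  = 1.8237

Rounded to 2 decimal places:

1.82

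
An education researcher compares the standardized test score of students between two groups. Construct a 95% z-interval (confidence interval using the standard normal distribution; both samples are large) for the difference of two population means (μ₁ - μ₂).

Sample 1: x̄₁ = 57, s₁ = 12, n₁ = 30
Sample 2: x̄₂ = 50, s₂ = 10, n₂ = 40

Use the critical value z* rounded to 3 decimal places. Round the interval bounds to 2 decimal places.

Both samples are large (n₁ = 30 ≥ 30, n₂ = 40 ≥ 30), so a z-interval for the difference of means applies.

Point estimate: x̄₁ - x̄₂ = 57 - 50 = 7

Standard error: SE = √(s₁²/n₁ + s₂²/n₂)
= √(12²/30 + 10²/40)
= √(4.800000 + 2.500000)
= 2.701851

For 95% confidence, z* = 1.96 (from standard normal table)
Margin of error: E = z* × SE = 1.96 × 2.701851 = 5.2956

Z-interval: (x̄₁ - x̄₂) ± E = 7 ± 5.2956 = (1.7044, 12.2956)

Rounded to 2 decimal places:

(1.70, 12.30)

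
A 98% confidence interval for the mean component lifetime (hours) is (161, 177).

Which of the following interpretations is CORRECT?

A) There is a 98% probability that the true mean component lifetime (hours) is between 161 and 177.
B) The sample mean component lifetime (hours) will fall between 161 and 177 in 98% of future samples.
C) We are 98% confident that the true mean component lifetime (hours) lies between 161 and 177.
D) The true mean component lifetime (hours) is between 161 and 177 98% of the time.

A confidence interval represents our confidence in the procedure, not a probability statement about the parameter.

Key concept: If we repeated this sampling process many times and computed a 98% CI each time, about 98% of those intervals would contain the true population parameter.

For this specific interval (161, 177):
- Midpoint (point estimate): 169
- Margin of error: 8

The correct interpretation is the one stating confidence that the true parameter lies in the interval — option C.

C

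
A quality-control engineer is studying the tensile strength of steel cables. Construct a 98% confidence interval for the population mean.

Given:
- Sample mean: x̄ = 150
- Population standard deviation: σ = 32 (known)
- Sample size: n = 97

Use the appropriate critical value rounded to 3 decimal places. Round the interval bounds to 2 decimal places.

The population standard deviation σ is known, so use a z-interval (standard normal critical value).

For 98% confidence, z* = 2.326 (from standard normal table)

Standard error: SE = σ/√n = 32/√97 = 3.249108

Margin of error: E = z* × SE = 2.326 × 3.249108 = 7.5574

Z-interval: x̄ ± E = 150 ± 7.5574 = (142.4426, 157.5574)

Rounded to 2 decimal places:

(142.44, 157.56)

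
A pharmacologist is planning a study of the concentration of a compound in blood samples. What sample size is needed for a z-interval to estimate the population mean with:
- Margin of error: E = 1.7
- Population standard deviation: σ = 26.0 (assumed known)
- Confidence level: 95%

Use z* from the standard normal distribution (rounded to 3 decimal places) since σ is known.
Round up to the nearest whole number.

Using z* since population σ is known (z-interval formula).

For 95% confidence, z* = 1.96 (from standard normal table)

Sample size formula for z-interval: n = (z*σ/E)²

n = (1.96 × 26.0 / 1.7)²
  = (29.976471)²
  = 898.5888

Round up to the nearest whole number: n = 899

899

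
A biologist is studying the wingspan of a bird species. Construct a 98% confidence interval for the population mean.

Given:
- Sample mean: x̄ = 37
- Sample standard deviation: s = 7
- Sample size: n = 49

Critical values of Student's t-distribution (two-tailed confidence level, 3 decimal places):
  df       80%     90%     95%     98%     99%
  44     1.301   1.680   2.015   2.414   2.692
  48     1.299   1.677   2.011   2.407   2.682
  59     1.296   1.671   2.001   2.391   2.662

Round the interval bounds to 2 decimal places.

The population standard deviation σ is unknown (only the sample standard deviation s is given), so use a t-interval with df = n - 1 = 49 - 1 = 48.

For 98% confidence with df = 48, t* = 2.407 (from t-table)

Standard error: SE = s/√n = 7/√49 = 1.000000

Margin of error: E = t* × SE = 2.407 × 1.000000 = 2.4070

T-interval: x̄ ± E = 37 ± 2.4070 = (34.5930, 39.4070)

Rounded to 2 decimal places:

(34.59, 39.41)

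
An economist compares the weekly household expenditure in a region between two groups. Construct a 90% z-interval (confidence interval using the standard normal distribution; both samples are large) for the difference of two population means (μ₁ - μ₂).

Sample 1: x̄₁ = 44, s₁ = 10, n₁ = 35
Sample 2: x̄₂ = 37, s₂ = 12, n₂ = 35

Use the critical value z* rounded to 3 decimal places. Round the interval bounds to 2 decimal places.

Both samples are large (n₁ = 35 ≥ 30, n₂ = 35 ≥ 30), so a z-interval for the difference of means applies.

Point estimate: x̄₁ - x̄₂ = 44 - 37 = 7

Standard error: SE = √(s₁²/n₁ + s₂²/n₂)
= √(10²/35 + 12²/35)
= √(2.857143 + 4.114286)
= 2.640346

For 90% confidence, z* = 1.645 (from standard normal table)
Margin of error: E = z* × SE = 1.645 × 2.640346 = 4.3434

Z-interval: (x̄₁ - x̄₂) ± E = 7 ± 4.3434 = (2.6566, 11.3434)

Rounded to 2 decimal places:

(2.66, 11.34)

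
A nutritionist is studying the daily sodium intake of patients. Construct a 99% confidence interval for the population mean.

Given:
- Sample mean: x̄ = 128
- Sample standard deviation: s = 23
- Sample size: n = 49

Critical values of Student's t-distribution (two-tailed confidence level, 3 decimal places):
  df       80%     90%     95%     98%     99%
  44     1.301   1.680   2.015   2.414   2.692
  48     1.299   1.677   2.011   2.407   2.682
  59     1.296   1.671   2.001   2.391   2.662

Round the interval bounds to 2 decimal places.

The population standard deviation σ is unknown (only the sample standard deviation s is given), so use a t-interval with df = n - 1 = 49 - 1 = 48.

For 99% confidence with df = 48, t* = 2.682 (from t-table)

Standard error: SE = s/√n = 23/√49 = 3.285714

Margin of error: E = t* × SE = 2.682 × 3.285714 = 8.8123

T-interval: x̄ ± E = 128 ± 8.8123 = (119.1877, 136.8123)

Rounded to 2 decimal places:

(119.19, 136.81)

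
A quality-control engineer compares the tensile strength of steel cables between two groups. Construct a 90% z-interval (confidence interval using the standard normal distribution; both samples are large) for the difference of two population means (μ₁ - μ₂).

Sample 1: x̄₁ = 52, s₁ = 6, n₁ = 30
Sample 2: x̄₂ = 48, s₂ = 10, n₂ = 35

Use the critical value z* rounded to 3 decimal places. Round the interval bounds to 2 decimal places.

Both samples are large (n₁ = 30 ≥ 30, n₂ = 35 ≥ 30), so a z-interval for the difference of means applies.

Point estimate: x̄₁ - x̄₂ = 52 - 48 = 4

Standard error: SE = √(s₁²/n₁ + s₂²/n₂)
= √(6²/30 + 10²/35)
= √(1.200000 + 2.857143)
= 2.014235

For 90% confidence, z* = 1.645 (from standard normal table)
Margin of error: E = z* × SE = 1.645 × 2.014235 = 3.3134

Z-interval: (x̄₁ - x̄₂) ± E = 4 ± 3.3134 = (0.6866, 7.3134)

Rounded to 2 decimal places:

(0.69, 7.31)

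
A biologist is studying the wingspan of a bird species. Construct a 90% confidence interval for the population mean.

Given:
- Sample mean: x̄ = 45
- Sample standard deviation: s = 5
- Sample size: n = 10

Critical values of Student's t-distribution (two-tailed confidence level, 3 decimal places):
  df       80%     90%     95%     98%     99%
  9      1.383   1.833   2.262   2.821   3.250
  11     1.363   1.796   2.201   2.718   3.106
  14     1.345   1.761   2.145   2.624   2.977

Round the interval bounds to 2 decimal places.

The population standard deviation σ is unknown (only the sample standard deviation s is given), so use a t-interval with df = n - 1 = 10 - 1 = 9.

For 90% confidence with df = 9, t* = 1.833 (from t-table)

Standard error: SE = s/√n = 5/√10 = 1.581139

Margin of error: E = t* × SE = 1.833 × 1.581139 = 2.8982

T-interval: x̄ ± E = 45 ± 2.8982 = (42.1018, 47.8982)

Rounded to 2 decimal places:

(42.10, 47.90)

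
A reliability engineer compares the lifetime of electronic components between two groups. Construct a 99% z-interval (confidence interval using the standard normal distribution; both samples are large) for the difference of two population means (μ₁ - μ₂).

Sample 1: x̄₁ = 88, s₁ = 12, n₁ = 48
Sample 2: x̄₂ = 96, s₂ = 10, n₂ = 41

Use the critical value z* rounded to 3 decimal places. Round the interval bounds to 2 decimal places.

Both samples are large (n₁ = 48 ≥ 30, n₂ = 41 ≥ 30), so a z-interval for the difference of means applies.

Point estimate: x̄₁ - x̄₂ = 88 - 96 = -8

Standard error: SE = √(s₁²/n₁ + s₂²/n₂)
= √(12²/48 + 10²/41)
= √(3.000000 + 2.439024)
= 2.332172

For 99% confidence, z* = 2.576 (from standard normal table)
Margin of error: E = z* × SE = 2.576 × 2.332172 = 6.0077

Z-interval: (x̄₁ - x̄₂) ± E = -8 ± 6.0077 = (-14.0077, -1.9923)

Rounded to 2 decimal places:

(-14.01, -1.99)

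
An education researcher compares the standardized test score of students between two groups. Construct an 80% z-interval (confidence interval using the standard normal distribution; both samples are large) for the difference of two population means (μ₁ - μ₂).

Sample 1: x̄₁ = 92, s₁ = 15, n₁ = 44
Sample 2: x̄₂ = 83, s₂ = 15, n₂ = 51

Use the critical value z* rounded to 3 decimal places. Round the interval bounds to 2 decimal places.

Both samples are large (n₁ = 44 ≥ 30, n₂ = 51 ≥ 30), so a z-interval for the difference of means applies.

Point estimate: x̄₁ - x̄₂ = 92 - 83 = 9

Standard error: SE = √(s₁²/n₁ + s₂²/n₂)
= √(15²/44 + 15²/51)
= √(5.113636 + 4.411765)
= 3.086325

For 80% confidence, z* = 1.282 (from standard normal table)
Margin of error: E = z* × SE = 1.282 × 3.086325 = 3.9567

Z-interval: (x̄₁ - x̄₂) ± E = 9 ± 3.9567 = (5.0433, 12.9567)

Rounded to 2 decimal places:

(5.04, 12.96)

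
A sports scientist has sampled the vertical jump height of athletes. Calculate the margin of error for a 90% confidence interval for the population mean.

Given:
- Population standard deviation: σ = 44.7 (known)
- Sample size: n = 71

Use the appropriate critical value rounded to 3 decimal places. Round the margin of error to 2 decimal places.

The population standard deviation σ is known, so use the z-interval margin of error formula.

For 90% confidence, z* = 1.645 (from standard normal table)

Margin of error formula for z-interval: E = z* × σ/√n

E = 1.645 × 44.7/√71
  = 1.645 × 5.304914
  = 8.7266

Rounded to 2 decimal places:

8.73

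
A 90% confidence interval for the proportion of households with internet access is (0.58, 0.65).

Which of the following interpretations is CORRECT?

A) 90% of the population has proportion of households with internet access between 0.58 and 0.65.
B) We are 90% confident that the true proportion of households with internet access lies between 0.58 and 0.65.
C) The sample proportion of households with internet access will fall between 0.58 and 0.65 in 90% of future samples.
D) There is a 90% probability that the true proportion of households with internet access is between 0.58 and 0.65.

A confidence interval represents our confidence in the procedure, not a probability statement about the parameter.

Key concept: If we repeated this sampling process many times and computed a 90% CI each time, about 90% of those intervals would contain the true population parameter.

For this specific interval (0.58, 0.65):
- Midpoint (point estimate): 0.615
- Margin of error: 0.035

The correct interpretation is the one stating confidence that the true parameter lies in the interval — option B.

B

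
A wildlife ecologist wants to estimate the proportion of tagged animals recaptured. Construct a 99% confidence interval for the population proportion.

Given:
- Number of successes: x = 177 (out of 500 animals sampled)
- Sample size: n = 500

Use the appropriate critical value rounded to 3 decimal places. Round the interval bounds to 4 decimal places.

Sample proportion: p̂ = 177/500 = 0.354000

Check conditions for normal approximation:
  np̂ = 177 ≥ 10 ✓
  n(1-p̂) = 323 ≥ 10 ✓

The sample is large enough, so use a z-interval (normal approximation) for the proportion.

For 99% confidence, z* = 2.576 (from standard normal table)

Standard error: SE = √(p̂(1-p̂)/n) = √(0.354000×0.646000/500) = 0.02138616

Margin of error: E = z* × SE = 2.576 × 0.02138616 = 0.055091

Z-interval: p̂ ± E = 0.354000 ± 0.055091 = (0.298909, 0.409091)

Rounded to 4 decimal places:

(0.2989, 0.4091)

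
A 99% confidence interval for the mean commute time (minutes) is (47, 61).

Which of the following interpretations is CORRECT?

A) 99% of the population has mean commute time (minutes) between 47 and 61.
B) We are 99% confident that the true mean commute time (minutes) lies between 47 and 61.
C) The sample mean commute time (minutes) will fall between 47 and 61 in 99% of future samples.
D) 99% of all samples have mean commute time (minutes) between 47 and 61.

A confidence interval represents our confidence in the procedure, not a probability statement about the parameter.

Key concept: If we repeated this sampling process many times and computed a 99% CI each time, about 99% of those intervals would contain the true population parameter.

For this specific interval (47, 61):
- Midpoint (point estimate): 54
- Margin of error: 7

The correct interpretation is the one stating confidence that the true parameter lies in the interval — option B.

B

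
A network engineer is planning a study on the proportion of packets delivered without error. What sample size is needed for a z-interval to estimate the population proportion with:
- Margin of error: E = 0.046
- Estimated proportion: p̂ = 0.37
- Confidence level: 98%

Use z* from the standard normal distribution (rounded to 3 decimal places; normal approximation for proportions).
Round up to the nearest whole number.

Using z* for proportion z-interval (normal approximation).

For 98% confidence, z* = 2.326 (from standard normal table)

Sample size formula for proportion z-interval: n = z*²p̂(1-p̂)/E²

n = 2.326² × 0.37 × 0.63 / 0.046²
  = 5.410276 × 0.2331 / 0.002116
  = 595.9997

Round up to the nearest whole number: n = 596

596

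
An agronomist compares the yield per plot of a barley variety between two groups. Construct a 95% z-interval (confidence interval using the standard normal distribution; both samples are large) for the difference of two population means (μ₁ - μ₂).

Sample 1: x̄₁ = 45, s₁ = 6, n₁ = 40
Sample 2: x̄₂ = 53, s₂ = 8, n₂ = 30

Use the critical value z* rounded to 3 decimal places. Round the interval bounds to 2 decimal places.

Both samples are large (n₁ = 40 ≥ 30, n₂ = 30 ≥ 30), so a z-interval for the difference of means applies.

Point estimate: x̄₁ - x̄₂ = 45 - 53 = -8

Standard error: SE = √(s₁²/n₁ + s₂²/n₂)
= √(6²/40 + 8²/30)
= √(0.900000 + 2.133333)
= 1.741647

For 95% confidence, z* = 1.96 (from standard normal table)
Margin of error: E = z* × SE = 1.96 × 1.741647 = 3.4136

Z-interval: (x̄₁ - x̄₂) ± E = -8 ± 3.4136 = (-11.4136, -4.5864)

Rounded to 2 decimal places:

(-11.41, -4.59)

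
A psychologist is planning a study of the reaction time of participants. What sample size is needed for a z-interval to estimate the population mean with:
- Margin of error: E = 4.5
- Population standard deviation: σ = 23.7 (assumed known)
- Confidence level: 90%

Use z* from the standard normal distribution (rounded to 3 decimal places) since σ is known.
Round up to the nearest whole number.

Using z* since population σ is known (z-interval formula).

For 90% confidence, z* = 1.645 (from standard normal table)

Sample size formula for z-interval: n = (z*σ/E)²

n = (1.645 × 23.7 / 4.5)²
  = (8.663667)²
  = 75.0591

Round up to the nearest whole number: n = 76

76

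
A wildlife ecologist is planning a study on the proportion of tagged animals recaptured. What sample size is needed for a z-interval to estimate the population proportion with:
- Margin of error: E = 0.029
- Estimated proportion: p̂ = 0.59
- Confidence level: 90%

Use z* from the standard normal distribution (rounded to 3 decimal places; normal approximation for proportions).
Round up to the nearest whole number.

Using z* for proportion z-interval (normal approximation).

For 90% confidence, z* = 1.645 (from standard normal table)

Sample size formula for proportion z-interval: n = z*²p̂(1-p̂)/E²

n = 1.645² × 0.59 × 0.41 / 0.029²
  = 2.706025 × 0.2419 / 0.000841
  = 778.3442

Round up to the nearest whole number: n = 779

779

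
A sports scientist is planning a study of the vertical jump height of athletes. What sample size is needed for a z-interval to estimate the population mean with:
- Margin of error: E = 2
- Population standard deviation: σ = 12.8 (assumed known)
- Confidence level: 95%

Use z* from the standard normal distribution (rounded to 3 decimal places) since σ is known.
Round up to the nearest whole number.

Using z* since population σ is known (z-interval formula).

For 95% confidence, z* = 1.96 (from standard normal table)

Sample size formula for z-interval: n = (z*σ/E)²

n = (1.96 × 12.8 / 2)²
  = (12.544000)²
  = 157.3519

Round up to the nearest whole number: n = 158

158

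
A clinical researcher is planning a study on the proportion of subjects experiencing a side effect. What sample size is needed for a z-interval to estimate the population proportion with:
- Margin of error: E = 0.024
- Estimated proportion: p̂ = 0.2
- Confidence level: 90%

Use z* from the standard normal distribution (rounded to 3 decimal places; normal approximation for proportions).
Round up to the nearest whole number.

Using z* for proportion z-interval (normal approximation).

For 90% confidence, z* = 1.645 (from standard normal table)

Sample size formula for proportion z-interval: n = z*²p̂(1-p̂)/E²

n = 1.645² × 0.2 × 0.8 / 0.024²
  = 2.706025 × 0.16 / 0.000576
  = 751.6736

Round up to the nearest whole number: n = 752

752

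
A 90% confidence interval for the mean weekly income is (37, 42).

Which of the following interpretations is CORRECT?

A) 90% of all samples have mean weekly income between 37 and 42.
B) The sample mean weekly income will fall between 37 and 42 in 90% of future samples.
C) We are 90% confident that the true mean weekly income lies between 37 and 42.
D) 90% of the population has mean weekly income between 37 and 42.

A confidence interval represents our confidence in the procedure, not a probability statement about the parameter.

Key concept: If we repeated this sampling process many times and computed a 90% CI each time, about 90% of those intervals would contain the true population parameter.

For this specific interval (37, 42):
- Midpoint (point estimate): 39.5
- Margin of error: 2.5

The correct interpretation is the one stating confidence that the true parameter lies in the interval — option C.

C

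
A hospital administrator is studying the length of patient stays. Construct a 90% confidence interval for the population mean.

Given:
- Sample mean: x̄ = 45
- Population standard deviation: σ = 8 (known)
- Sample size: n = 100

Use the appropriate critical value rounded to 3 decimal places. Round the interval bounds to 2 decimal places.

The population standard deviation σ is known, so use a z-interval (standard normal critical value).

For 90% confidence, z* = 1.645 (from standard normal table)

Standard error: SE = σ/√n = 8/√100 = 0.800000

Margin of error: E = z* × SE = 1.645 × 0.800000 = 1.3160

Z-interval: x̄ ± E = 45 ± 1.3160 = (43.6840, 46.3160)

Rounded to 2 decimal places:

(43.68, 46.32)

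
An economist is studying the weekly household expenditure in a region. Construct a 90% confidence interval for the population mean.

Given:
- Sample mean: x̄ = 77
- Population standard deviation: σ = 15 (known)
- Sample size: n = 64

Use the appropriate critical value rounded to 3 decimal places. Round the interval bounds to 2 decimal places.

The population standard deviation σ is known, so use a z-interval (standard normal critical value).

For 90% confidence, z* = 1.645 (from standard normal table)

Standard error: SE = σ/√n = 15/√64 = 1.875000

Margin of error: E = z* × SE = 1.645 × 1.875000 = 3.0844

Z-interval: x̄ ± E = 77 ± 3.0844 = (73.9156, 80.0844)

Rounded to 2 decimal places:

(73.92, 80.08)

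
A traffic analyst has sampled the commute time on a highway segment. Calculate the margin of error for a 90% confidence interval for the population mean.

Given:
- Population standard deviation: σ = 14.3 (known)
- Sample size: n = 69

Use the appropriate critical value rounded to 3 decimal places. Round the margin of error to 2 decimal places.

The population standard deviation σ is known, so use the z-interval margin of error formula.

For 90% confidence, z* = 1.645 (from standard normal table)

Margin of error formula for z-interval: E = z* × σ/√n

E = 1.645 × 14.3/√69
  = 1.645 × 1.721518
  = 2.8319

Rounded to 2 decimal places:

2.83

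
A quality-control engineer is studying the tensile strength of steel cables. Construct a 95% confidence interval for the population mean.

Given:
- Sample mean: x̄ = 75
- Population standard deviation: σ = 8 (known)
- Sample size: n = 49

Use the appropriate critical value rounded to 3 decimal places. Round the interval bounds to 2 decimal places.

The population standard deviation σ is known, so use a z-interval (standard normal critical value).

For 95% confidence, z* = 1.96 (from standard normal table)

Standard error: SE = σ/√n = 8/√49 = 1.142857

Margin of error: E = z* × SE = 1.96 × 1.142857 = 2.2400

Z-interval: x̄ ± E = 75 ± 2.2400 = (72.7600, 77.2400)

Rounded to 2 decimal places:

(72.76, 77.24)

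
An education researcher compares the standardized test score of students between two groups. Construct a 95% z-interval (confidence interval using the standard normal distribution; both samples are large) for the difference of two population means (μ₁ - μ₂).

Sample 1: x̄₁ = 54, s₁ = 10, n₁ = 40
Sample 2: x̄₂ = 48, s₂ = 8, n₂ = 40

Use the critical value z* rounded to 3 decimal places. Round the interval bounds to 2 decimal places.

Both samples are large (n₁ = 40 ≥ 30, n₂ = 40 ≥ 30), so a z-interval for the difference of means applies.

Point estimate: x̄₁ - x̄₂ = 54 - 48 = 6

Standard error: SE = √(s₁²/n₁ + s₂²/n₂)
= √(10²/40 + 8²/40)
= √(2.500000 + 1.600000)
= 2.024846

For 95% confidence, z* = 1.96 (from standard normal table)
Margin of error: E = z* × SE = 1.96 × 2.024846 = 3.9687

Z-interval: (x̄₁ - x̄₂) ± E = 6 ± 3.9687 = (2.0313, 9.9687)

Rounded to 2 decimal places:

(2.03, 9.97)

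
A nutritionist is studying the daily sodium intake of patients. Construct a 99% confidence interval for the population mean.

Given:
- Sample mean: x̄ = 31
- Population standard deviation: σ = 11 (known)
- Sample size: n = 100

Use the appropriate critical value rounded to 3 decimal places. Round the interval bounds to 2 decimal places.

The population standard deviation σ is known, so use a z-interval (standard normal critical value).

For 99% confidence, z* = 2.576 (from standard normal table)

Standard error: SE = σ/√n = 11/√100 = 1.100000

Margin of error: E = z* × SE = 2.576 × 1.100000 = 2.8336

Z-interval: x̄ ± E = 31 ± 2.8336 = (28.1664, 33.8336)

Rounded to 2 decimal places:

(28.17, 33.83)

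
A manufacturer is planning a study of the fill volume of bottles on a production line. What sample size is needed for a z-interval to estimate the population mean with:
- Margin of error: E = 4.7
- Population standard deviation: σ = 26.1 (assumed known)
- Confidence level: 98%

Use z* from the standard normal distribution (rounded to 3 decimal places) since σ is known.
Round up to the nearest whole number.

Using z* since population σ is known (z-interval formula).

For 98% confidence, z* = 2.326 (from standard normal table)

Sample size formula for z-interval: n = (z*σ/E)²

n = (2.326 × 26.1 / 4.7)²
  = (12.916723)²
  = 166.8417

Round up to the nearest whole number: n = 167

167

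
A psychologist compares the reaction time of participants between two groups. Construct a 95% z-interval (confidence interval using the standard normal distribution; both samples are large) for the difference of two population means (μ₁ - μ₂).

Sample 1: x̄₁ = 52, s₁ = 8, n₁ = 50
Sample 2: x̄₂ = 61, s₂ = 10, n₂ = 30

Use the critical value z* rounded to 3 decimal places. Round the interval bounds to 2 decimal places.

Both samples are large (n₁ = 50 ≥ 30, n₂ = 30 ≥ 30), so a z-interval for the difference of means applies.

Point estimate: x̄₁ - x̄₂ = 52 - 61 = -9

Standard error: SE = √(s₁²/n₁ + s₂²/n₂)
= √(8²/50 + 10²/30)
= √(1.280000 + 3.333333)
= 2.147867

For 95% confidence, z* = 1.96 (from standard normal table)
Margin of error: E = z* × SE = 1.96 × 2.147867 = 4.2098

Z-interval: (x̄₁ - x̄₂) ± E = -9 ± 4.2098 = (-13.2098, -4.7902)

Rounded to 2 decimal places:

(-13.21, -4.79)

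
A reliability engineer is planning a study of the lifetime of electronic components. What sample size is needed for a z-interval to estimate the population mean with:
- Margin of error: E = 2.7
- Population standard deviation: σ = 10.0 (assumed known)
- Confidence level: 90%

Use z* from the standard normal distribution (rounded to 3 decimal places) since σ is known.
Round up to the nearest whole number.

Using z* since population σ is known (z-interval formula).

For 90% confidence, z* = 1.645 (from standard normal table)

Sample size formula for z-interval: n = (z*σ/E)²

n = (1.645 × 10.0 / 2.7)²
  = (6.092593)²
  = 37.1197

Round up to the nearest whole number: n = 38

38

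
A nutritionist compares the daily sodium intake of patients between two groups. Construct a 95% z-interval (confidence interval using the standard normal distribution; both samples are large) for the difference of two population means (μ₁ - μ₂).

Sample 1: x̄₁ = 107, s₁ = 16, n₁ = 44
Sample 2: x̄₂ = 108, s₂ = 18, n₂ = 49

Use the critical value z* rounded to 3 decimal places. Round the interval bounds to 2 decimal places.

Both samples are large (n₁ = 44 ≥ 30, n₂ = 49 ≥ 30), so a z-interval for the difference of means applies.

Point estimate: x̄₁ - x̄₂ = 107 - 108 = -1

Standard error: SE = √(s₁²/n₁ + s₂²/n₂)
= √(16²/44 + 18²/49)
= √(5.818182 + 6.612245)
= 3.525681

For 95% confidence, z* = 1.96 (from standard normal table)
Margin of error: E = z* × SE = 1.96 × 3.525681 = 6.9103

Z-interval: (x̄₁ - x̄₂) ± E = -1 ± 6.9103 = (-7.9103, 5.9103)

Rounded to 2 decimal places:

(-7.91, 5.91)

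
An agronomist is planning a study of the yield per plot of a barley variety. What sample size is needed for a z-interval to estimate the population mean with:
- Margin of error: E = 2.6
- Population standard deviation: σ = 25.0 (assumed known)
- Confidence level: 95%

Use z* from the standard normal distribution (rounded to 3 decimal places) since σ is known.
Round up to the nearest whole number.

Using z* since population σ is known (z-interval formula).

For 95% confidence, z* = 1.96 (from standard normal table)

Sample size formula for z-interval: n = (z*σ/E)²

n = (1.96 × 25.0 / 2.6)²
  = (18.846154)²
  = 355.1775

Round up to the nearest whole number: n = 356

356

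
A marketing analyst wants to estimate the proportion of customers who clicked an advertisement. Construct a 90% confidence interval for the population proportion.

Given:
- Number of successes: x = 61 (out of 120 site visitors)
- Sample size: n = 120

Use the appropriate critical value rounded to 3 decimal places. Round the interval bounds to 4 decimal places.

Sample proportion: p̂ = 61/120 = 0.508333

Check conditions for normal approximation:
  np̂ = 61 ≥ 10 ✓
  n(1-p̂) = 59 ≥ 10 ✓

The sample is large enough, so use a z-interval (normal approximation) for the proportion.

For 90% confidence, z* = 1.645 (from standard normal table)

Standard error: SE = √(p̂(1-p̂)/n) = √(0.508333×0.491667/120) = 0.04563721

Margin of error: E = z* × SE = 1.645 × 0.04563721 = 0.075073

Z-interval: p̂ ± E = 0.508333 ± 0.075073 = (0.433260, 0.583407)

Rounded to 4 decimal places:

(0.4333, 0.5834)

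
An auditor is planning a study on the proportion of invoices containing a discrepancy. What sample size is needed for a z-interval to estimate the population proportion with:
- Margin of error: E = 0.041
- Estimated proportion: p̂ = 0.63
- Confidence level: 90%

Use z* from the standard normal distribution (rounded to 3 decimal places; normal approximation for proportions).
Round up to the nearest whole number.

Using z* for proportion z-interval (normal approximation).

For 90% confidence, z* = 1.645 (from standard normal table)

Sample size formula for proportion z-interval: n = z*²p̂(1-p̂)/E²

n = 1.645² × 0.63 × 0.37 / 0.041²
  = 2.706025 × 0.2331 / 0.001681
  = 375.2376

Round up to the nearest whole number: n = 376

376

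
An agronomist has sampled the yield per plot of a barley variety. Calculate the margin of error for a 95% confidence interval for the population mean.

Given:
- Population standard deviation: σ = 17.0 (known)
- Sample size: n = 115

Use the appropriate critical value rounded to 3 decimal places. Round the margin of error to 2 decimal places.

The population standard deviation σ is known, so use the z-interval margin of error formula.

For 95% confidence, z* = 1.96 (from standard normal table)

Margin of error formula for z-interval: E = z* × σ/√n

E = 1.96 × 17.0/√115
  = 1.96 × 1.585258
  = 3.1071

Rounded to 2 decimal places:

3.11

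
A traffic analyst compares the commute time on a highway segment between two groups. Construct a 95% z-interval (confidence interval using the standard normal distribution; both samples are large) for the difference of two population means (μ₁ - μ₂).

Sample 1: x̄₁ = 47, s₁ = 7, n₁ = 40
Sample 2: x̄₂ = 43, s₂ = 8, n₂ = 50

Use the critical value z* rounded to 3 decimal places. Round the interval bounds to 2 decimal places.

Both samples are large (n₁ = 40 ≥ 30, n₂ = 50 ≥ 30), so a z-interval for the difference of means applies.

Point estimate: x̄₁ - x̄₂ = 47 - 43 = 4

Standard error: SE = √(s₁²/n₁ + s₂²/n₂)
= √(7²/40 + 8²/50)
= √(1.225000 + 1.280000)
= 1.582719

For 95% confidence, z* = 1.96 (from standard normal table)
Margin of error: E = z* × SE = 1.96 × 1.582719 = 3.1021

Z-interval: (x̄₁ - x̄₂) ± E = 4 ± 3.1021 = (0.8979, 7.1021)

Rounded to 2 decimal places:

(0.90, 7.10)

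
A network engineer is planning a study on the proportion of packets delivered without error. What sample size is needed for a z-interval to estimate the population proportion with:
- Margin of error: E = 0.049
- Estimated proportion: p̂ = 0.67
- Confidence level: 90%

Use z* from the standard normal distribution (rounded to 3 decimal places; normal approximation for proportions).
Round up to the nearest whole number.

Using z* for proportion z-interval (normal approximation).

For 90% confidence, z* = 1.645 (from standard normal table)

Sample size formula for proportion z-interval: n = z*²p̂(1-p̂)/E²

n = 1.645² × 0.67 × 0.33 / 0.049²
  = 2.706025 × 0.2211 / 0.002401
  = 249.1887

Round up to the nearest whole number: n = 250

250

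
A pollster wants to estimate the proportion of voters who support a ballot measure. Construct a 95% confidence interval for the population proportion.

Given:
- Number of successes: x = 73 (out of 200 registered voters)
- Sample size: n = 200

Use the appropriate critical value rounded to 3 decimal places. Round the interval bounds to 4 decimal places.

Sample proportion: p̂ = 73/200 = 0.365000

Check conditions for normal approximation:
  np̂ = 73 ≥ 10 ✓
  n(1-p̂) = 127 ≥ 10 ✓

The sample is large enough, so use a z-interval (normal approximation) for the proportion.

For 95% confidence, z* = 1.96 (from standard normal table)

Standard error: SE = √(p̂(1-p̂)/n) = √(0.365000×0.635000/200) = 0.03404225

Margin of error: E = z* × SE = 1.96 × 0.03404225 = 0.066723

Z-interval: p̂ ± E = 0.365000 ± 0.066723 = (0.298277, 0.431723)

Rounded to 4 decimal places:

(0.2983, 0.4317)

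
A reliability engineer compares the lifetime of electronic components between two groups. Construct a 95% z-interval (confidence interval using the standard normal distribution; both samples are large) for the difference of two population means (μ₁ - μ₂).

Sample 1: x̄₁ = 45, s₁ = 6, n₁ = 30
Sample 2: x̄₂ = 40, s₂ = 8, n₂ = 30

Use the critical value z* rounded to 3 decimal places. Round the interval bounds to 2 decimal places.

Both samples are large (n₁ = 30 ≥ 30, n₂ = 30 ≥ 30), so a z-interval for the difference of means applies.

Point estimate: x̄₁ - x̄₂ = 45 - 40 = 5

Standard error: SE = √(s₁²/n₁ + s₂²/n₂)
= √(6²/30 + 8²/30)
= √(1.200000 + 2.133333)
= 1.825742

For 95% confidence, z* = 1.96 (from standard normal table)
Margin of error: E = z* × SE = 1.96 × 1.825742 = 3.5785

Z-interval: (x̄₁ - x̄₂) ± E = 5 ± 3.5785 = (1.4215, 8.5785)

Rounded to 2 decimal places:

(1.42, 8.58)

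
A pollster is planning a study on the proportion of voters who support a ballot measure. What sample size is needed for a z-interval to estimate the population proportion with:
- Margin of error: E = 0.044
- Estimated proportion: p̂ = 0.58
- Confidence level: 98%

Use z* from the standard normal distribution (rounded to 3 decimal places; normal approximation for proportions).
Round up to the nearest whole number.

Using z* for proportion z-interval (normal approximation).

For 98% confidence, z* = 2.326 (from standard normal table)

Sample size formula for proportion z-interval: n = z*²p̂(1-p̂)/E²

n = 2.326² × 0.58 × 0.42 / 0.044²
  = 5.410276 × 0.2436 / 0.001936
  = 680.7558

Round up to the nearest whole number: n = 681

681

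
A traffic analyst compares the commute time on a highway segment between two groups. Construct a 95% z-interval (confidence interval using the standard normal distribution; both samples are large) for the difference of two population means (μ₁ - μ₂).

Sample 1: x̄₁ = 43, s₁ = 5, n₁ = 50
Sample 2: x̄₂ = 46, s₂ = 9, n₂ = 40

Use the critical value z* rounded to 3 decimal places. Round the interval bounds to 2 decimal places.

Both samples are large (n₁ = 50 ≥ 30, n₂ = 40 ≥ 30), so a z-interval for the difference of means applies.

Point estimate: x̄₁ - x̄₂ = 43 - 46 = -3

Standard error: SE = √(s₁²/n₁ + s₂²/n₂)
= √(5²/50 + 9²/40)
= √(0.500000 + 2.025000)
= 1.589025

For 95% confidence, z* = 1.96 (from standard normal table)
Margin of error: E = z* × SE = 1.96 × 1.589025 = 3.1145

Z-interval: (x̄₁ - x̄₂) ± E = -3 ± 3.1145 = (-6.1145, 0.1145)

Rounded to 2 decimal places:

(-6.11, 0.11)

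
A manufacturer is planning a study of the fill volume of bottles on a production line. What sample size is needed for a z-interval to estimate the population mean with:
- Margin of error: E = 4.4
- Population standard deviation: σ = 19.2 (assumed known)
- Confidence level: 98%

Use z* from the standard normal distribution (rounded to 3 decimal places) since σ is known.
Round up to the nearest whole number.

Using z* since population σ is known (z-interval formula).

For 98% confidence, z* = 2.326 (from standard normal table)

Sample size formula for z-interval: n = (z*σ/E)²

n = (2.326 × 19.2 / 4.4)²
  = (10.149818)²
  = 103.0188

Round up to the nearest whole number: n = 104

104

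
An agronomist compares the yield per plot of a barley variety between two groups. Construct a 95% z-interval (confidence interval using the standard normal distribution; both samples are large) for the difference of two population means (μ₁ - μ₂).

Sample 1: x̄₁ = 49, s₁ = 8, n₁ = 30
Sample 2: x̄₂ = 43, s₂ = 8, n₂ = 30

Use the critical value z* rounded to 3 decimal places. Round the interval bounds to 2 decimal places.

Both samples are large (n₁ = 30 ≥ 30, n₂ = 30 ≥ 30), so a z-interval for the difference of means applies.

Point estimate: x̄₁ - x̄₂ = 49 - 43 = 6

Standard error: SE = √(s₁²/n₁ + s₂²/n₂)
= √(8²/30 + 8²/30)
= √(2.133333 + 2.133333)
= 2.065591

For 95% confidence, z* = 1.96 (from standard normal table)
Margin of error: E = z* × SE = 1.96 × 2.065591 = 4.0486

Z-interval: (x̄₁ - x̄₂) ± E = 6 ± 4.0486 = (1.9514, 10.0486)

Rounded to 2 decimal places:

(1.95, 10.05)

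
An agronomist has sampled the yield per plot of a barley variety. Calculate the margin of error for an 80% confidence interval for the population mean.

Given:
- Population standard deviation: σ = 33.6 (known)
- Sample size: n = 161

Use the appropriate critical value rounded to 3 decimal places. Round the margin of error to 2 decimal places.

The population standard deviation σ is known, so use the z-interval margin of error formula.

For 80% confidence, z* = 1.282 (from standard normal table)

Margin of error formula for z-interval: E = z* × σ/√n

E = 1.282 × 33.6/√161
  = 1.282 × 2.648051
  = 3.3948

Rounded to 2 decimal places:

3.39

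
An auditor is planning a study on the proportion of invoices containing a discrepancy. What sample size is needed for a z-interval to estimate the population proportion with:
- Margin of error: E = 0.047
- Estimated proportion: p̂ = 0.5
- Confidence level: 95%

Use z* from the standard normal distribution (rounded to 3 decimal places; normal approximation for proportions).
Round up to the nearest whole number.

Using z* for proportion z-interval (normal approximation).

For 95% confidence, z* = 1.96 (from standard normal table)

Sample size formula for proportion z-interval: n = z*²p̂(1-p̂)/E²

n = 1.96² × 0.5 × 0.5 / 0.047²
  = 3.8416 × 0.25 / 0.002209
  = 434.7669

Round up to the nearest whole number: n = 435

435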